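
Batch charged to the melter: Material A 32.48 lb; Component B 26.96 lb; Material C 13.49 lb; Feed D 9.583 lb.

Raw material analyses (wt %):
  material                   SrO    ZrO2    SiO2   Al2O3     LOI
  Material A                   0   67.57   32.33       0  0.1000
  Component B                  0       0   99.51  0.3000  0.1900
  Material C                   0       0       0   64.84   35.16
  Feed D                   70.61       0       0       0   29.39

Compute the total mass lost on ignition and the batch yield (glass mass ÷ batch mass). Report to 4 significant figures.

In-progress results are displayed (rounded to four significant digits) alongside each step — exact precision is carried in all steps; every reported figure takes exactly one rounding — derived quantities, including totals, four oxide percentages, glass mass, LOI, yield, are computed starting from the weights for 74.87 lb of glass at exact precision, as written in either problem or answer.
Each material's LOI contribution:
  Material A: 32.48 × 0.001000 = 0.03248 lb
  Component B: 26.96 × 0.001900 = 0.05122 lb
  Material C: 13.49 × 0.3516 = 4.743 lb
  Feed D: 9.583 × 0.2939 = 2.816 lb
Total LOI = 7.643 lb
Glass = batch − LOI = 82.51 − 7.643 = 74.87 lb

LOI loss = 7.643 lb; glass = 74.87 lb; yield = 90.74%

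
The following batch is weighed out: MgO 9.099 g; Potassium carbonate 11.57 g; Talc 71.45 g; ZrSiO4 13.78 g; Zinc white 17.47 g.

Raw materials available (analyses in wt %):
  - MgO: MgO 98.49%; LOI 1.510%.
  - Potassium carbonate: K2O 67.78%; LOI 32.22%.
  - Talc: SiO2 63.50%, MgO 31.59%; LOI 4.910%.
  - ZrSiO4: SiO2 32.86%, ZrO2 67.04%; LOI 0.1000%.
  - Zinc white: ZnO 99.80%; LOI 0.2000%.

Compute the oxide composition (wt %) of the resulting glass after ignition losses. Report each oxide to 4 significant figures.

Glass mass = 115.9 g (batch 123.4 − LOI 7.422).
Composition: SiO2 43.04%, MgO 27.20%, K2O 6.764%, ZnO 15.04%, ZrO2 7.968%

Working values are printed with 4-significant-figure rounding between the steps — every computation carries full float precision at all times — a single rounding completes each reported value. All derived quantities are re-derived at exact precision (the five compositions, glass mass, ignition loss, the yield, the totals) using the weight values at 115.9 g of glass, as given in the problem or answer text.
Per-oxide mass from batch:
  SiO2: 71.45·0.6350 + 13.78·0.3286 = 49.90 g
  MgO: 9.099·0.9849 + 71.45·0.3159 = 31.53 g
  K2O: 11.57·0.6778 = 7.842 g
  ZnO: 17.47·0.9980 = 17.44 g
  ZrO2: 13.78·0.6704 = 9.238 g
LOI: 9.099·0.01510 + 11.57·0.3222 + 71.45·0.04910 + 13.78·0.001000 + 17.47·0.002000 = 7.422 g
Glass = total batch minus LOI = 123.4 − 7.422 = 115.9 g (equal to the oxide-mass sum)
wt % = oxide mass / glass mass × 100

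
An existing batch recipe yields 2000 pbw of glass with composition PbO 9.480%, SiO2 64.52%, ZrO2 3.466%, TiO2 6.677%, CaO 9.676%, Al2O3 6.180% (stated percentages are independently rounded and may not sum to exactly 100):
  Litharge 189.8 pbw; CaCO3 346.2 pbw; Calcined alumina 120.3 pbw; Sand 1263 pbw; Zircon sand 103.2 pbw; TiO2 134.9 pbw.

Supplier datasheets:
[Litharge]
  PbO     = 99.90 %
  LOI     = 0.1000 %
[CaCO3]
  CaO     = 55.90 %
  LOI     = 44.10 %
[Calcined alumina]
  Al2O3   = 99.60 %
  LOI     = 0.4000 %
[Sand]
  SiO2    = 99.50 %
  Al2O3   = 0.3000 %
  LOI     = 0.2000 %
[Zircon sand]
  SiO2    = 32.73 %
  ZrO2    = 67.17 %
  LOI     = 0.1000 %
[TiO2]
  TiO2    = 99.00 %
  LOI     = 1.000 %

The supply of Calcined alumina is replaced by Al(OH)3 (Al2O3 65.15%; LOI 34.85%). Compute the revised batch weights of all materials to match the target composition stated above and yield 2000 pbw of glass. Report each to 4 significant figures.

All arithmetic maintains full float precision at all times. Rounding to 4 significant digits applies to each mid-chain value as printed; each reported result carries a single rounding. The derived quantities are carried using the weight values for 2000 pbw of glass in full precision (glass mass, yield, LOI, totals, six oxide percentages) as written in question or answer.
Oxide mass targets, per 2000 pbw glass:
  PbO: 9.480% × 2000 = 189.6 pbw
  SiO2: 64.52% × 2000 = 1290 pbw
  ZrO2: 3.466% × 2000 = 69.32 pbw
  TiO2: 6.677% × 2000 = 133.5 pbw
  CaO: 9.676% × 2000 = 193.5 pbw
  Al2O3: 6.180% × 2000 = 123.6 pbw
Sums-versus-targets review using the reported weights, at the basis given (sum by sum, the targets are met within answer rounding):
  PbO: 189.8·0.9990 = 189.6 pbw (target 189.6 pbw)
  SiO2: 1263·0.9950 + 103.2·0.3273 = 1290 pbw (target 1290 pbw)
  ZrO2: 103.2·0.6717 = 69.32 pbw (target 69.32 pbw)
  TiO2: 134.9·0.9900 = 133.6 pbw (target 133.5 pbw)
  CaO: 346.2·0.5590 = 193.5 pbw (target 193.5 pbw)
  Al2O3: 183.9·0.6515 + 1263·0.003000 = 123.6 pbw (target 123.6 pbw)
Mass balance on the glass: Σ batch − LOI loss = 2000 pbw (summing oxide targets gives 2000 pbw; against the stated basis, 2000 pbw — differing by rounding only).
Summing the batch: Σ batch = 2221 pbw; ignition loss, Σ(batch × LOI) = 220.9 pbw; as yield: glass ÷ batch → 90.05%.

Revised batch per 2000 pbw glass:
  Litharge: 189.8 pbw
  CaCO3: 346.2 pbw
  Al(OH)3: 183.9 pbw
  Sand: 1263 pbw
  Zircon sand: 103.2 pbw
  TiO2: 134.9 pbw
Total batch = 2221 pbw; LOI loss = 220.9 pbw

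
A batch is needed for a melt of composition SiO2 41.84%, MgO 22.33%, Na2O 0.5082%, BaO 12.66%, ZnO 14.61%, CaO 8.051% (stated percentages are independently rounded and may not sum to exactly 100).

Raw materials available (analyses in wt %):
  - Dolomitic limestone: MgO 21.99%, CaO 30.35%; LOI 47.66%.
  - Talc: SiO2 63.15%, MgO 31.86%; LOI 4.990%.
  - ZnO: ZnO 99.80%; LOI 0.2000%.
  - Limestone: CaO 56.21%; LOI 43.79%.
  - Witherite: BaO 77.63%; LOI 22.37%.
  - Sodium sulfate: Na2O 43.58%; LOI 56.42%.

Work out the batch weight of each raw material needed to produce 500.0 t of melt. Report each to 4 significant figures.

Working values are printed rounded to four significant digits in the printout. The whole derivation holds full float precision at all times; every reported value takes a single rounding. All derived quantities (the totals, yield, net glass mass, ignition loss, six oxide percentages) are recomputed using the weight values per 500.0 t of glass at full float precision as given in the problem or answer text.
Target masses of each oxide per 500.0 t melt:
  SiO2: 41.84% × 500.0 = 209.2 t
  MgO: 22.33% × 500.0 = 111.6 t
  Na2O: 0.5082% × 500.0 = 2.541 t
  BaO: 12.66% × 500.0 = 63.30 t
  ZnO: 14.61% × 500.0 = 73.05 t
  CaO: 8.051% × 500.0 = 40.26 t
Sums-versus-targets review with the batch weights as given, at the basis given (sum by sum, the targets are met within answer rounding):
  SiO2: 331.3·0.6315 = 209.2 t (target 209.2 t)
  MgO: 27.77·0.2199 + 331.3·0.3186 = 111.7 t (target 111.6 t)
  Na2O: 5.831·0.4358 = 2.541 t (target 2.541 t)
  BaO: 81.54·0.7763 = 63.30 t (target 63.30 t)
  ZnO: 73.20·0.9980 = 73.05 t (target 73.05 t)
  CaO: 27.77·0.3035 + 56.62·0.5621 = 40.25 t (target 40.26 t)
Glass-mass bookkeeping: batch total minus LOI = 500.0 t (summing oxide targets gives 500.0 t; against the stated basis, 500.0 t — differing by rounding only).
Whole-batch sum: Σ batch = 576.3 t; LOI removed, Σ of batch·LOI: 76.24 t; yield: glass divided by total = 86.77%.

Batch per 500.0 t melt:
  Dolomitic limestone: 27.77 t
  Talc: 331.3 t
  ZnO: 73.20 t
  Limestone: 56.62 t
  Witherite: 81.54 t
  Sodium sulfate: 5.831 t
Total batch = 576.3 t; LOI loss = 76.24 t; yield = 86.77%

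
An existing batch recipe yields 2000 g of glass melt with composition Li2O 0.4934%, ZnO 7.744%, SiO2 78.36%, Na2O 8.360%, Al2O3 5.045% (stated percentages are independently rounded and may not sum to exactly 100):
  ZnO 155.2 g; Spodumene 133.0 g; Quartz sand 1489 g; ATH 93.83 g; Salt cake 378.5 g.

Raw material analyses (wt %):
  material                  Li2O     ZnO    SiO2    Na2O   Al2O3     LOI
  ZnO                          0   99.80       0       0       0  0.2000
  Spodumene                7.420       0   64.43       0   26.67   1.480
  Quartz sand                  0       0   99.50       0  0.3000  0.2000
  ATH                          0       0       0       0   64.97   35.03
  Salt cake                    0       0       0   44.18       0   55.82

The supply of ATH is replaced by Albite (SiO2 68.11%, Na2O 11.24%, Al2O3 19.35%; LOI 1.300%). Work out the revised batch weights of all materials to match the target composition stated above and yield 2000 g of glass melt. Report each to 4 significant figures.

Revised batch per 2000 g glass melt:
  ZnO: 155.2 g
  Spodumene: 133.0 g
  Quartz sand: 1271 g
  Albite: 318.4 g
  Salt cake: 297.4 g
Total batch = 2175 g; LOI loss = 175.0 g

In-progress results are shown (rounded to four significant figures) on the page; the whole derivation keeps exact precision end to end — every reported number includes exactly one rounding — derived quantities are re-derived in full float precision (LOI, the yield, net glass mass, five oxide percentages, totals) using the weight values on 2000 g of glass, as given in the problem or answer text.
Per-oxide target masses for 2000 g glass melt:
  Li2O: 0.4934% × 2000 = 9.868 g
  ZnO: 7.744% × 2000 = 154.9 g
  SiO2: 78.36% × 2000 = 1567 g
  Na2O: 8.360% × 2000 = 167.2 g
  Al2O3: 5.045% × 2000 = 100.9 g
Verifying the oxide balance from the weights as reported, under the basis named above (target by target, the sums agree given rounding of the digits):
  Li2O: 133.0·0.07420 = 9.869 g (target 9.868 g)
  ZnO: 155.2·0.9980 = 154.9 g (target 154.9 g)
  SiO2: 133.0·0.6443 + 1271·0.9950 + 318.4·0.6811 = 1567 g (target 1567 g)
  Na2O: 318.4·0.1124 + 297.4·0.4418 = 167.2 g (target 167.2 g)
  Al2O3: 133.0·0.2667 + 1271·0.003000 + 318.4·0.1935 = 100.9 g (target 100.9 g)
Glass mass check: batch Σ − ignition loss = 2000 g (oxide target masses add up to 2000 g; basis as stated: 2000 g — deltas are rounding alone).
Batch grand total — Σ batch = 2175 g; loss to ignition Σ batch·LOI = 175.0 g; as yield: glass ÷ batch → 91.96%.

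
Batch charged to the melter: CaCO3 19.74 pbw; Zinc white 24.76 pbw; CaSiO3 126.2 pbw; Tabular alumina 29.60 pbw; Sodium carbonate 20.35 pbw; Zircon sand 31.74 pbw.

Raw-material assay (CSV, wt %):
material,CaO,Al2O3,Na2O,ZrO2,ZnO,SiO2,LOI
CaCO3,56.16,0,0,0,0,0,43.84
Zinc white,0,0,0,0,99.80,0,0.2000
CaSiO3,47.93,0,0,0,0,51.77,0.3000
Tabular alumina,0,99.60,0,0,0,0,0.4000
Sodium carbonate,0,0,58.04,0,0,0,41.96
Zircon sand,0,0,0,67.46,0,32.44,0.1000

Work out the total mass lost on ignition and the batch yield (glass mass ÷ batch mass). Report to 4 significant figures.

LOI loss = 17.77 pbw; glass = 234.6 pbw; yield = 92.96%

In-progress results are printed rounded to 4 significant figures as written — the whole derivation holds exact precision in all steps. Every reported result is rounded just once. Derived quantities are recomputed using the weight values at 234.6 pbw of glass at full float precision (LOI, glass mass, the six compositions, the yield, totals), exactly as shown in problem or answer.
LOI of each material in turn:
  CaCO3: 19.74 × 0.4384 = 8.654 pbw
  Zinc white: 24.76 × 0.002000 = 0.04952 pbw
  CaSiO3: 126.2 × 0.003000 = 0.3786 pbw
  Tabular alumina: 29.60 × 0.004000 = 0.1184 pbw
  Sodium carbonate: 20.35 × 0.4196 = 8.539 pbw
  Zircon sand: 31.74 × 0.001000 = 0.03174 pbw
Total LOI = 17.77 pbw
Glass = batch − LOI = 252.4 − 17.77 = 234.6 pbw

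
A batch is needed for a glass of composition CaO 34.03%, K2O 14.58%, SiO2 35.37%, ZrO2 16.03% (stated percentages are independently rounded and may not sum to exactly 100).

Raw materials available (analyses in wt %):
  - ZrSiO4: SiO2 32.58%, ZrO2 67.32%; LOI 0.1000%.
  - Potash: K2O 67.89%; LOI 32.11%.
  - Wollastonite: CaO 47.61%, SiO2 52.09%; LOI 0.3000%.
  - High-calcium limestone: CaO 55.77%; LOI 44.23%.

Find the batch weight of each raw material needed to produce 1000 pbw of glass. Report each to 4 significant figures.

Batch per 1000 pbw glass:
  ZrSiO4: 238.1 pbw
  Potash: 214.8 pbw
  Wollastonite: 530.1 pbw
  High-calcium limestone: 157.7 pbw
Total batch = 1141 pbw; LOI loss = 140.6 pbw; yield = 87.68%

All arithmetic keeps full float precision at each step — intermediates appear, with 4-significant-figure rounding, in the printout. Each reported number takes a single rounding. All derived quantities (net glass mass, totals, yield, the four compositions, LOI) are rebuilt in full float precision from the weighed amounts for 1000 pbw of glass as given in the problem or answer text.
Oxide mass targets, per 1000 pbw glass:
  CaO: 34.03% × 1000 = 340.3 pbw
  K2O: 14.58% × 1000 = 145.8 pbw
  SiO2: 35.37% × 1000 = 353.7 pbw
  ZrO2: 16.03% × 1000 = 160.3 pbw
Per-oxide balance check given the weights on record, per the basis as stated (delivered sums recover each target inside rounding margins):
  CaO: 530.1·0.4761 + 157.7·0.5577 = 340.3 pbw (target 340.3 pbw)
  K2O: 214.8·0.6789 = 145.8 pbw (target 145.8 pbw)
  SiO2: 238.1·0.3258 + 530.1·0.5209 = 353.7 pbw (target 353.7 pbw)
  ZrO2: 238.1·0.6732 = 160.3 pbw (target 160.3 pbw)
Glass mass check: whole batch net of LOI = 1000 pbw (oxide target masses add up to 1000 pbw; versus the stated basis of 1000 pbw — any gap is answer rounding).
Whole-batch sum: Σ batch = 1141 pbw; LOI loss = Σ batch·LOI = 140.6 pbw; yield: glass divided by total = 87.68%.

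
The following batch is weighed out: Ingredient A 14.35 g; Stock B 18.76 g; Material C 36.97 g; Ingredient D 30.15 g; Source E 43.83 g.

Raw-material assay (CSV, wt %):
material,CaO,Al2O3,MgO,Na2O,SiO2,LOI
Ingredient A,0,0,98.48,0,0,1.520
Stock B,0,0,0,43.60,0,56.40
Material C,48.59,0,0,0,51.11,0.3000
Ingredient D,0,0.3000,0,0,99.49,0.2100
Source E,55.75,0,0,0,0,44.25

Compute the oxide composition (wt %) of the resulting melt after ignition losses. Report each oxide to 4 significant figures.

Glass mass = 113.7 g (batch 144.1 − LOI 30.37).
Composition: CaO 37.29%, Al2O3 0.07956%, MgO 12.43%, Na2O 7.194%, SiO2 43.00%

The intermediate values are printed (rounded to four significant figures) in the printout; exact precision is held from first step to last — each reported figure includes exactly one rounding; the derived quantities, including totals, the yield, ignition loss, five oxide percentages, glass mass, are carried starting from the weights per 113.7 g of glass at exact precision, precisely as stated by the question or the answer.
Oxide masses out of the charge:
  CaO: 36.97·0.4859 + 43.83·0.5575 = 42.40 g
  Al2O3: 30.15·0.003000 = 0.09045 g
  MgO: 14.35·0.9848 = 14.13 g
  Na2O: 18.76·0.4360 = 8.179 g
  SiO2: 36.97·0.5111 + 30.15·0.9949 = 48.89 g
LOI: 14.35·0.01520 + 18.76·0.5640 + 36.97·0.003000 + 30.15·0.002100 + 43.83·0.4425 = 30.37 g
Net of LOI, the glass mass = 144.1 − 30.37 = 113.7 g (equal to the oxide-mass sum)
wt % = oxide mass / glass mass × 100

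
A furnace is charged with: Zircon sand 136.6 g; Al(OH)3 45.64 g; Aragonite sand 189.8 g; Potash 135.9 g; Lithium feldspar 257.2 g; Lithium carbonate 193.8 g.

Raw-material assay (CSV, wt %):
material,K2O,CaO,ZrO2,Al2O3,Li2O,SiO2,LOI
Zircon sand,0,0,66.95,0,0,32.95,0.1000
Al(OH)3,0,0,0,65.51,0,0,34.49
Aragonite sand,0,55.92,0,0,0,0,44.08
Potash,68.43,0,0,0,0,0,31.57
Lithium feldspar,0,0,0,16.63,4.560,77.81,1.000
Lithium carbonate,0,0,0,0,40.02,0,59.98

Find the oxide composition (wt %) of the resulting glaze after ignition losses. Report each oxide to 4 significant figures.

Rounding to 4 significant figures extends to every in-between result as displayed — exact precision is carried all the way through — every reported figure is rounded once only. The derived quantities, including the yield, the six compositions, ignition loss, totals, net glass mass, are carried using the weight values at 697.7 g of glass in full precision, precisely as stated by the problem or answer text.
Oxide-by-oxide delivered mass:
  K2O: 135.9·0.6843 = 93.00 g
  CaO: 189.8·0.5592 = 106.1 g
  ZrO2: 136.6·0.6695 = 91.45 g
  Al2O3: 45.64·0.6551 + 257.2·0.1663 = 72.67 g
  Li2O: 257.2·0.04560 + 193.8·0.4002 = 89.29 g
  SiO2: 136.6·0.3295 + 257.2·0.7781 = 245.1 g
LOI: 136.6·0.001000 + 45.64·0.3449 + 189.8·0.4408 + 135.9·0.3157 + 257.2·0.01000 + 193.8·0.5998 = 261.3 g
batch − LOI leaves glass = 958.9 − 261.3 = 697.7 g (= the summed oxide contributions)
percent share: oxide ÷ glass, ×100

Glass mass = 697.7 g (batch 958.9 − LOI 261.3).
Composition: K2O 13.33%, CaO 15.21%, ZrO2 13.11%, Al2O3 10.42%, Li2O 12.80%, SiO2 35.14%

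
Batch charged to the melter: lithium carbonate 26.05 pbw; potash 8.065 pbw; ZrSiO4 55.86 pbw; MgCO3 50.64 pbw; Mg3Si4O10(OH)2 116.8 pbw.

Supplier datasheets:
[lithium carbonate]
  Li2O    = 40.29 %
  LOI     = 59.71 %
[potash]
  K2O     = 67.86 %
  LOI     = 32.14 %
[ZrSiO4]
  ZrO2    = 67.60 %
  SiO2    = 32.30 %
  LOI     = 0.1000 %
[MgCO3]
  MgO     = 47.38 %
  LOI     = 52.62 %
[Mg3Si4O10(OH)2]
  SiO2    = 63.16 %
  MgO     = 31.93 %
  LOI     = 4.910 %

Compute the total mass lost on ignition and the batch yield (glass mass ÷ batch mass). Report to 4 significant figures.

The intermediate values appear (rounded to 4 significant figures) when written out — full float precision is held from first step to last; a single rounding yields each reported number. The derived quantities (the five compositions, ignition loss, totals, yield, net glass mass) are computed at exact precision from the weighed amounts at 206.8 pbw of glass as written in question or answer.
Each material's LOI contribution:
  lithium carbonate: 26.05 × 0.5971 = 15.55 pbw
  potash: 8.065 × 0.3214 = 2.592 pbw
  ZrSiO4: 55.86 × 0.001000 = 0.05586 pbw
  MgCO3: 50.64 × 0.5262 = 26.65 pbw
  Mg3Si4O10(OH)2: 116.8 × 0.04910 = 5.735 pbw
Total LOI = 50.58 pbw
Glass = batch − LOI = 257.4 − 50.58 = 206.8 pbw

LOI loss = 50.58 pbw; glass = 206.8 pbw; yield = 80.35%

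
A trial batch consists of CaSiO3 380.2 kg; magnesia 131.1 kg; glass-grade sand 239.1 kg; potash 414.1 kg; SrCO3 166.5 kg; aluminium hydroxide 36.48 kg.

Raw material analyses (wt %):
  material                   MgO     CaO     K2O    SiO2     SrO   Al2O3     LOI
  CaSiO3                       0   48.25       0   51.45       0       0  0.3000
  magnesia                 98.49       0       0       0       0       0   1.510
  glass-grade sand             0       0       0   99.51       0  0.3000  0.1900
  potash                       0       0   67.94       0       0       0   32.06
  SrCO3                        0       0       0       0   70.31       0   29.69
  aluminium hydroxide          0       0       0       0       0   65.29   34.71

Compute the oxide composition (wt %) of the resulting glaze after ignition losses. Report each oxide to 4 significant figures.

Glass mass = 1169 kg (batch 1367 − LOI 198.4).
Composition: MgO 11.04%, CaO 15.69%, K2O 24.07%, SiO2 37.08%, SrO 10.01%, Al2O3 2.099%

Full float precision is held from start to finish; in-progress results are shown with 4-significant-figure rounding within the worked lines — a single rounding produces every reported number; derived quantities (ignition loss, glass mass, the six compositions, yield, totals) are carried in full precision using the weight values for 1169 kg of glass precisely as stated by question or answer.
Mass of each oxide from the mix:
  MgO: 131.1·0.9849 = 129.1 kg
  CaO: 380.2·0.4825 = 183.4 kg
  K2O: 414.1·0.6794 = 281.3 kg
  SiO2: 380.2·0.5145 + 239.1·0.9951 = 433.5 kg
  SrO: 166.5·0.7031 = 117.1 kg
  Al2O3: 239.1·0.003000 + 36.48·0.6529 = 24.54 kg
LOI: 380.2·0.003000 + 131.1·0.01510 + 239.1·0.001900 + 414.1·0.3206 + 166.5·0.2969 + 36.48·0.3471 = 198.4 kg
Resulting glass, batch − LOI: 1367 − 198.4 = 1169 kg (the oxide masses sum to this)
percent by weight: oxide/glass ×100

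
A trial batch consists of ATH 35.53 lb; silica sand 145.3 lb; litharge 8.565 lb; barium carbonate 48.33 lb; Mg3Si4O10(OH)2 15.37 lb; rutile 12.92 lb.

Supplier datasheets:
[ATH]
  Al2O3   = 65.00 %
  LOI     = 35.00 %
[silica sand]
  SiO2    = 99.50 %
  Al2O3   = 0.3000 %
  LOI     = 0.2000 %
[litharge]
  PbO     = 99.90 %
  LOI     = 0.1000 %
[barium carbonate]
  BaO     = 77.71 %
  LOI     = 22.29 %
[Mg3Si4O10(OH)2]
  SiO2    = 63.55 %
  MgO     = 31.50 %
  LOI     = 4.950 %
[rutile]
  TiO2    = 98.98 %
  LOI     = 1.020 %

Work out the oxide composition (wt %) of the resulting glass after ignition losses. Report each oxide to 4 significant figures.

Glass mass = 241.6 lb (batch 266.0 − LOI 24.40).
Composition: SiO2 63.88%, PbO 3.541%, BaO 15.54%, MgO 2.004%, TiO2 5.293%, Al2O3 9.739%

The intermediate values appear, rounded to 4 significant figures, in the printout — the working math keeps full float precision at every stage. Each reported figure takes a single rounding. Derived quantities, including the totals, LOI, glass mass, six oxide percentages, yield, are rebuilt starting from the weights for 241.6 lb of glass at full precision as they appear in problem or answer.
Per-oxide mass from batch:
  SiO2: 145.3·0.9950 + 15.37·0.6355 = 154.3 lb
  PbO: 8.565·0.9990 = 8.556 lb
  BaO: 48.33·0.7771 = 37.56 lb
  MgO: 15.37·0.3150 = 4.842 lb
  TiO2: 12.92·0.9898 = 12.79 lb
  Al2O3: 35.53·0.6500 + 145.3·0.003000 = 23.53 lb
LOI: 35.53·0.3500 + 145.3·0.002000 + 8.565·0.001000 + 48.33·0.2229 + 15.37·0.04950 + 12.92·0.01020 = 24.40 lb
Net of LOI, the glass mass = 266.0 − 24.40 = 241.6 lb (matching Σ of the oxides)
oxide / glass × 100 gives the wt %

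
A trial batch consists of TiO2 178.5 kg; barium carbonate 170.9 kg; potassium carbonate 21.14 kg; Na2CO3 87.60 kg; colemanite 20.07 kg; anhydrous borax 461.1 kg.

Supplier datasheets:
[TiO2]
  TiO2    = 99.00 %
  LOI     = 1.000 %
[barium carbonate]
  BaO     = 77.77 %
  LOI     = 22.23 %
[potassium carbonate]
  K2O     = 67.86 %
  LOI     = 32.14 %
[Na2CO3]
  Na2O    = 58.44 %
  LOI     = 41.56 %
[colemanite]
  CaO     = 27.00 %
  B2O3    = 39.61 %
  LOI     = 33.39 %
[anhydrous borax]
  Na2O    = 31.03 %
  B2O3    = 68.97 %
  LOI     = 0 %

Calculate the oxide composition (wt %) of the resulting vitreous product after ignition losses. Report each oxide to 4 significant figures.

Full precision is kept in every operation. Rounding to four significant figures governs each in-between result as printed; each reported result sees exactly one rounding — derived quantities are rebuilt in full precision (LOI, totals, six oxide percentages, yield, net glass mass) from the batch weights on 849.6 kg of glass, exactly as shown in either problem or answer.
Per-oxide mass from batch:
  Na2O: 87.60·0.5844 + 461.1·0.3103 = 194.3 kg
  CaO: 20.07·0.2700 = 5.419 kg
  BaO: 170.9·0.7777 = 132.9 kg
  TiO2: 178.5·0.9900 = 176.7 kg
  B2O3: 20.07·0.3961 + 461.1·0.6897 = 326.0 kg
  K2O: 21.14·0.6786 = 14.35 kg
LOI: 178.5·0.01000 + 170.9·0.2223 + 21.14·0.3214 + 87.60·0.4156 + 20.07·0.3339 = 89.68 kg
The glass mass, total less LOI, = 939.3 − 89.68 = 849.6 kg (the oxide masses sum to this)
wt %: oxide over glass, times 100

Glass mass = 849.6 kg (batch 939.3 − LOI 89.68).
Composition: Na2O 22.87%, CaO 0.6378%, BaO 15.64%, TiO2 20.80%, B2O3 38.37%, K2O 1.688%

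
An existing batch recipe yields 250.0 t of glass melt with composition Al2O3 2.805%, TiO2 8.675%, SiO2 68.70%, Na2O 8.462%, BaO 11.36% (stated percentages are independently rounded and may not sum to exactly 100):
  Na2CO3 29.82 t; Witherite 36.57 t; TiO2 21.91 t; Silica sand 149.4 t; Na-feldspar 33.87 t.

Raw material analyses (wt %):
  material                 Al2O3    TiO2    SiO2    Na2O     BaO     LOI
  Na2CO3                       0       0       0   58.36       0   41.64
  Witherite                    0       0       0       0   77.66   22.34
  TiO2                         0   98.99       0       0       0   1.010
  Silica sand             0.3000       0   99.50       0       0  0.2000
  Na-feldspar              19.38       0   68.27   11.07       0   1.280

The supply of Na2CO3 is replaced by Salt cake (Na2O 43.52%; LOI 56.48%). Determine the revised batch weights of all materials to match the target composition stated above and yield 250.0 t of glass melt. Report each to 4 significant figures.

Revised batch per 250.0 t glass melt:
  Salt cake: 39.99 t
  Witherite: 36.57 t
  TiO2: 21.91 t
  Silica sand: 149.4 t
  Na-feldspar: 33.87 t
Total batch = 281.7 t; LOI loss = 31.71 t

Working values are displayed with 4-significant-digit rounding when written out; each numeric step runs at exact precision in all steps. Each reported result takes a single rounding; the derived quantities are recomputed starting from the weights per 250.0 t of glass at exact precision (five oxide percentages, yield, the totals, glass mass, ignition loss), as quoted within either problem or answer.
Target masses of each oxide per 250.0 t glass melt:
  Al2O3: 2.805% × 250.0 = 7.012 t
  TiO2: 8.675% × 250.0 = 21.69 t
  SiO2: 68.70% × 250.0 = 171.8 t
  Na2O: 8.462% × 250.0 = 21.16 t
  BaO: 11.36% × 250.0 = 28.40 t
Sums-versus-targets review with the batch weights as given, for the quoted basis mass (summed amounts equal target values exact up to rounding of places):
  Al2O3: 149.4·0.003000 + 33.87·0.1938 = 7.012 t (target 7.012 t)
  TiO2: 21.91·0.9899 = 21.69 t (target 21.69 t)
  SiO2: 149.4·0.9950 + 33.87·0.6827 = 171.8 t (target 171.8 t)
  Na2O: 39.99·0.4352 + 33.87·0.1107 = 21.15 t (target 21.16 t)
  BaO: 36.57·0.7766 = 28.40 t (target 28.40 t)
Glass-mass bookkeeping: Σ batch − LOI loss = 250.0 t (per-oxide target masses sum to 250.0 t; the stated basis being 250.0 t — deltas are rounding alone).
Batch grand total — Σ batch = 281.7 t; LOI loss = Σ batch·LOI = 31.71 t; yield = glass ÷ total batch = 88.75%.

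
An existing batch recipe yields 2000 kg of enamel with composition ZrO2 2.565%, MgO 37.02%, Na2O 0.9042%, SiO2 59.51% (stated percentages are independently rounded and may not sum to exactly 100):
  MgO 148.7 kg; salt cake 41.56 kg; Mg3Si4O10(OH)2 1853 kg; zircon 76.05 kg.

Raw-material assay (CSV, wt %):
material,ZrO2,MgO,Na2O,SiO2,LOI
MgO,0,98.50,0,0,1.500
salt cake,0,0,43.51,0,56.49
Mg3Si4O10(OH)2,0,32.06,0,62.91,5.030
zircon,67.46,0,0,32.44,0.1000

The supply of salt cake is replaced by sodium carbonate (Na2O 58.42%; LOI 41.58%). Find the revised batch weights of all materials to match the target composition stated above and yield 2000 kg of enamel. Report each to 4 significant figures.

Revised batch per 2000 kg enamel:
  MgO: 148.7 kg
  sodium carbonate: 30.96 kg
  Mg3Si4O10(OH)2: 1853 kg
  zircon: 76.05 kg
Total batch = 2109 kg; LOI loss = 108.4 kg

All internal work holds full precision all the way through — the intermediate values appear rounded off to 4 significant digits between the steps. Each reported number carries a single rounding — derived quantities (the yield, four oxide percentages, totals, LOI, net glass mass) are computed starting from the weights for 2000 kg of glass in exact precision as they appear in either problem or answer.
The oxide mass targets at 2000 kg enamel:
  ZrO2: 2.565% × 2000 = 51.30 kg
  MgO: 37.02% × 2000 = 740.4 kg
  Na2O: 0.9042% × 2000 = 18.08 kg
  SiO2: 59.51% × 2000 = 1190 kg
Balance tally, oxide-wise, working from each reported weight, against the basis in use (sums match the target masses net of answer rounding effects):
  ZrO2: 76.05·0.6746 = 51.30 kg (target 51.30 kg)
  MgO: 148.7·0.9850 + 1853·0.3206 = 740.5 kg (target 740.4 kg)
  Na2O: 30.96·0.5842 = 18.09 kg (target 18.08 kg)
  SiO2: 1853·0.6291 + 76.05·0.3244 = 1190 kg (target 1190 kg)
Glass-mass bookkeeping: net batch after ignition = 2000 kg (targets for the oxides total 2000 kg; basis as stated: 2000 kg — gaps are rounding artifacts).
Adding the batch up: Σ batch = 2109 kg; Σ batch·LOI gives LOI loss = 108.4 kg; the yield ratio, glass ÷ batch: 94.86%.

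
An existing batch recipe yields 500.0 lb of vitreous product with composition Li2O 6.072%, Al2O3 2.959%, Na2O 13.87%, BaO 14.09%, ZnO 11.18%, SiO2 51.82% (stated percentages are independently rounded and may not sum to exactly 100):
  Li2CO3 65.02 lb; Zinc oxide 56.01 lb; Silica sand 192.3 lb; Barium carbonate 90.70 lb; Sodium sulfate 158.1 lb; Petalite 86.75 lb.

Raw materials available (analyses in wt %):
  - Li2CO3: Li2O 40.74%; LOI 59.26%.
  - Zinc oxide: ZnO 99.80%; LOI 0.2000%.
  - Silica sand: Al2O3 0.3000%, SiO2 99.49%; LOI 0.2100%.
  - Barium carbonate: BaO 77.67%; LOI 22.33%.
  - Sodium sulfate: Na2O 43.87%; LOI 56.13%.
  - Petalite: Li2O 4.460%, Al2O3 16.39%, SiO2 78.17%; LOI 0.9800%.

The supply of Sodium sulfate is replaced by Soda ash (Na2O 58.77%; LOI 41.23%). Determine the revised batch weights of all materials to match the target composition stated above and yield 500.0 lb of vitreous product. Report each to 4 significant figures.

Revised batch per 500.0 lb vitreous product:
  Li2CO3: 65.02 lb
  Zinc oxide: 56.01 lb
  Silica sand: 192.3 lb
  Barium carbonate: 90.70 lb
  Soda ash: 118.0 lb
  Petalite: 86.75 lb
Total batch = 608.8 lb; LOI loss = 108.8 lb

Every computation maintains full float precision at each step. Working values are displayed, rounded to 4 significant digits, in the printout. Every reported figure is rounded once only; all derived quantities (net glass mass, six oxide percentages, LOI, yield, the totals) are recomputed at full precision starting from the weights for 500.0 lb of glass as given in either problem or answer.
Oxide mass targets, per 500.0 lb vitreous product:
  Li2O: 6.072% × 500.0 = 30.36 lb
  Al2O3: 2.959% × 500.0 = 14.80 lb
  Na2O: 13.87% × 500.0 = 69.35 lb
  BaO: 14.09% × 500.0 = 70.45 lb
  ZnO: 11.18% × 500.0 = 55.90 lb
  SiO2: 51.82% × 500.0 = 259.1 lb
Oxide-by-oxide audit on the weights just shown, against the basis in use (sums match the target masses modulo rounding of the values):
  Li2O: 65.02·0.4074 + 86.75·0.04460 = 30.36 lb (target 30.36 lb)
  Al2O3: 192.3·0.003000 + 86.75·0.1639 = 14.80 lb (target 14.80 lb)
  Na2O: 118.0·0.5877 = 69.35 lb (target 69.35 lb)
  BaO: 90.70·0.7767 = 70.45 lb (target 70.45 lb)
  ZnO: 56.01·0.9980 = 55.90 lb (target 55.90 lb)
  SiO2: 192.3·0.9949 + 86.75·0.7817 = 259.1 lb (target 259.1 lb)
Auditing the glass mass value: total batch − LOI = 500.0 lb (targets for the oxides total 500.0 lb; against the stated basis, 500.0 lb — a pure rounding effect).
Batch total: Σ batch = 608.8 lb; LOI removed, Σ of batch·LOI: 108.8 lb; glass ÷ batch gives a yield of 82.13%.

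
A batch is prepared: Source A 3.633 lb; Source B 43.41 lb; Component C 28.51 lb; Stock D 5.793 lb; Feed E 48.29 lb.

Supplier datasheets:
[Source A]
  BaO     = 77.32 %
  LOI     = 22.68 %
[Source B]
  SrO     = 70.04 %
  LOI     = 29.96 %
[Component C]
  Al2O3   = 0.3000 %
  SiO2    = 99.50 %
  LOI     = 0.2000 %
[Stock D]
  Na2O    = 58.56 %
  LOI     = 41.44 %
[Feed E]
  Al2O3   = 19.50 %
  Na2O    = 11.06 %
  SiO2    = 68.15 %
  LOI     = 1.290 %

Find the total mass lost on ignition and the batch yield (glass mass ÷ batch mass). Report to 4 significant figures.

In-progress results are printed, rounded to four significant digits, across the worked steps. Each numeric step keeps exact precision in every operation; each reported figure takes just one rounding; all derived quantities are carried at exact precision (net glass mass, five oxide percentages, the totals, the yield, ignition loss) using the weight values on 112.7 lb of glass, precisely as stated by the problem or the answer.
Ignition loss by material:
  Source A: 3.633 × 0.2268 = 0.8240 lb
  Source B: 43.41 × 0.2996 = 13.01 lb
  Component C: 28.51 × 0.002000 = 0.05702 lb
  Stock D: 5.793 × 0.4144 = 2.401 lb
  Feed E: 48.29 × 0.01290 = 0.6229 lb
Total LOI = 16.91 lb
Glass = batch − LOI = 129.6 − 16.91 = 112.7 lb

LOI loss = 16.91 lb; glass = 112.7 lb; yield = 86.96%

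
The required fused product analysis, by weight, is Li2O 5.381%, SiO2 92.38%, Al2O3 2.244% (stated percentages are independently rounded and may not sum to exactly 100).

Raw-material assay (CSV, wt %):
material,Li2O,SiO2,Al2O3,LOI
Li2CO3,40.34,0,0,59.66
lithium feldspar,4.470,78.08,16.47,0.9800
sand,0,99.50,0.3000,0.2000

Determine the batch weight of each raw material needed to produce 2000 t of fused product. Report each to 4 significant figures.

Batch per 2000 t fused product:
  Li2CO3: 240.0 t
  lithium feldspar: 242.1 t
  sand: 1667 t
Total batch = 2149 t; LOI loss = 148.9 t; yield = 93.07%

Mid-chain values are shown, rounded to four significant figures, across the worked steps — the whole derivation holds exact precision at each step. A single rounding finalizes each reported value — derived quantities (the three compositions, yield, glass mass, the totals, ignition loss) are computed using the weight values for 2000 t of glass at full float precision as set out in question or answer.
The oxide mass targets at 2000 t fused product:
  Li2O: 5.381% × 2000 = 107.6 t
  SiO2: 92.38% × 2000 = 1848 t
  Al2O3: 2.244% × 2000 = 44.88 t
Verifying the oxide balance on the weights just shown, on the stated basis (summed amounts equal target values modulo rounding of the values):
  Li2O: 240.0·0.4034 + 242.1·0.04470 = 107.6 t (target 107.6 t)
  SiO2: 242.1·0.7808 + 1667·0.9950 = 1848 t (target 1848 t)
  Al2O3: 242.1·0.1647 + 1667·0.003000 = 44.87 t (target 44.88 t)
Glass mass check: batch total minus LOI = 2000 t (per-oxide target masses sum to 2000 t; against the stated basis, 2000 t — a pure rounding effect).
Batch total: Σ batch = 2149 t; the LOI term Σ batch·LOI equals 148.9 t; yield, glass over the total, = 93.07%.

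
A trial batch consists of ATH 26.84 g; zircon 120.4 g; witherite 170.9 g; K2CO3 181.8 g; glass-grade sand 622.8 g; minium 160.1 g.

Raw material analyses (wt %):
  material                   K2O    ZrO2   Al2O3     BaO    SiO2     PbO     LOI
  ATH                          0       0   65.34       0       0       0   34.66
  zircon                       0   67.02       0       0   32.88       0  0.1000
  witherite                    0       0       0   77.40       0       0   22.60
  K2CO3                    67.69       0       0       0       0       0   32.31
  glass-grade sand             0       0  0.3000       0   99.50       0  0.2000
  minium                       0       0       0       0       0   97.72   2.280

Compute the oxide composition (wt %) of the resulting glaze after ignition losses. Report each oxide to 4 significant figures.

Glass mass = 1171 g (batch 1283 − LOI 111.7).
Composition: K2O 10.51%, ZrO2 6.890%, Al2O3 1.657%, BaO 11.29%, SiO2 56.29%, PbO 13.36%

The intermediate values are printed rounded off to 4 significant digits on the page. Each numeric step maintains full float precision from start to finish — each reported value takes a single rounding; all derived quantities are computed in full precision (totals, ignition loss, the six compositions, net glass mass, yield) starting from the weights for 1171 g of glass exactly as printed in either problem or answer.
Oxide masses out of the charge:
  K2O: 181.8·0.6769 = 123.1 g
  ZrO2: 120.4·0.6702 = 80.69 g
  Al2O3: 26.84·0.6534 + 622.8·0.003000 = 19.41 g
  BaO: 170.9·0.7740 = 132.3 g
  SiO2: 120.4·0.3288 + 622.8·0.9950 = 659.3 g
  PbO: 160.1·0.9772 = 156.4 g
LOI: 26.84·0.3466 + 120.4·0.001000 + 170.9·0.2260 + 181.8·0.3231 + 622.8·0.002000 + 160.1·0.02280 = 111.7 g
Glass = total batch minus LOI = 1283 − 111.7 = 1171 g (= the summed oxide contributions)
percent by weight: oxide/glass ×100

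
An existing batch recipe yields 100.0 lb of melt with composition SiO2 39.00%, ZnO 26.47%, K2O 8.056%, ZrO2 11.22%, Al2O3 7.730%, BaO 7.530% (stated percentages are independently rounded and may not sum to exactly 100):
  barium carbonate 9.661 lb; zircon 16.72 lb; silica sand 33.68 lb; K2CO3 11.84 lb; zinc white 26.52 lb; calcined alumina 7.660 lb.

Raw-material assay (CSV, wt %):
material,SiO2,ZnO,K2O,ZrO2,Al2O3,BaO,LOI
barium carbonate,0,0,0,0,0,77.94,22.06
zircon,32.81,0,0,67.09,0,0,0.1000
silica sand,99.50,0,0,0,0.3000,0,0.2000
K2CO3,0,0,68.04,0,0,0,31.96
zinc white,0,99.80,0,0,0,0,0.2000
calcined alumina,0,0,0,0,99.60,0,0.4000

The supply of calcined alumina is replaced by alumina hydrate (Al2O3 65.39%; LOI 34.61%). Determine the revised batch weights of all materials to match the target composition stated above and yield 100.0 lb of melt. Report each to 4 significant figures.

Revised batch per 100.0 lb melt:
  barium carbonate: 9.661 lb
  zircon: 16.72 lb
  silica sand: 33.68 lb
  K2CO3: 11.84 lb
  zinc white: 26.52 lb
  alumina hydrate: 11.67 lb
Total batch = 110.1 lb; LOI loss = 10.09 lb

Intermediates appear with 4-significant-digit rounding as written; every computation keeps full float precision all the way through. Exactly one rounding goes into each reported result — all derived quantities are carried using the weight values for 100.0 lb of glass in exact precision (LOI, six oxide percentages, the totals, net glass mass, the yield) precisely as stated by problem or answer.
Target oxide masses per 100.0 lb melt:
  SiO2: 39.00% × 100.0 = 39.00 lb
  ZnO: 26.47% × 100.0 = 26.47 lb
  K2O: 8.056% × 100.0 = 8.056 lb
  ZrO2: 11.22% × 100.0 = 11.22 lb
  Al2O3: 7.730% × 100.0 = 7.730 lb
  BaO: 7.530% × 100.0 = 7.530 lb
Checking each oxide sum with the batch weights as given, for the quoted basis mass (oxide sums agree with the targets net of answer rounding effects):
  SiO2: 16.72·0.3281 + 33.68·0.9950 = 39.00 lb (target 39.00 lb)
  ZnO: 26.52·0.9980 = 26.47 lb (target 26.47 lb)
  K2O: 11.84·0.6804 = 8.056 lb (target 8.056 lb)
  ZrO2: 16.72·0.6709 = 11.22 lb (target 11.22 lb)
  Al2O3: 33.68·0.003000 + 11.67·0.6539 = 7.732 lb (target 7.730 lb)
  BaO: 9.661·0.7794 = 7.530 lb (target 7.530 lb)
The glass-mass cross-check: net batch after ignition = 100.0 lb (targets for the oxides total 100.0 lb; the stated basis being 100.0 lb — differing by rounding only).
Batch total: Σ batch = 110.1 lb; loss to ignition Σ batch·LOI = 10.09 lb; yield = glass ÷ total batch = 90.83%.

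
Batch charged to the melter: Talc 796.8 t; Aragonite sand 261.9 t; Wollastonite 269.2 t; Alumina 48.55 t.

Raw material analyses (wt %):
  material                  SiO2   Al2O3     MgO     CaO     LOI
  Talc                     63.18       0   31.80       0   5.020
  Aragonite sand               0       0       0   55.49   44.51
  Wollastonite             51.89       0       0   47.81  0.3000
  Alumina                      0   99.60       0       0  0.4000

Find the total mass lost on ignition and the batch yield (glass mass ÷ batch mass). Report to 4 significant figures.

Each numeric step holds full precision at all times. In-progress results are displayed (rounded to 4 significant figures) in the working; every reported number carries a single rounding. The derived quantities, which include LOI, yield, the totals, the four compositions, glass mass, are recomputed at full precision, exactly as shown in the problem or the answer, from the batch weights on 1219 t of glass.
Per-material ignition loss:
  Talc: 796.8 × 0.05020 = 40.00 t
  Aragonite sand: 261.9 × 0.4451 = 116.6 t
  Wollastonite: 269.2 × 0.003000 = 0.8076 t
  Alumina: 48.55 × 0.004000 = 0.1942 t
Total LOI = 157.6 t
Glass = batch − LOI = 1376 − 157.6 = 1219 t

LOI loss = 157.6 t; glass = 1219 t; yield = 88.55%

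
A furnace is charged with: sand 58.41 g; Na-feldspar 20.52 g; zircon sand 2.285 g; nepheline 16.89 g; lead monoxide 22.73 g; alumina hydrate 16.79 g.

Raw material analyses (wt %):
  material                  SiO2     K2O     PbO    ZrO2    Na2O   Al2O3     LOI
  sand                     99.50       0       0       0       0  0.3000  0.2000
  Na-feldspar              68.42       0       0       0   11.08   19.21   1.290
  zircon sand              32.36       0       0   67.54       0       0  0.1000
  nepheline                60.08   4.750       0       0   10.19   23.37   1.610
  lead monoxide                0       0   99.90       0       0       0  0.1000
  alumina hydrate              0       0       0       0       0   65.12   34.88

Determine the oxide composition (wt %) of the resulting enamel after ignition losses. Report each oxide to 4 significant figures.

Values along the way appear, rounded to 4 significant digits, in the working — the working math holds full precision all the way through. Each reported result includes exactly one rounding — the derived quantities are rebuilt from the weighed amounts per 131.1 g of glass in full precision (the six compositions, net glass mass, ignition loss, totals, yield) exactly as shown in question or answer.
Oxide masses out of the charge:
  SiO2: 58.41·0.9950 + 20.52·0.6842 + 2.285·0.3236 + 16.89·0.6008 = 83.04 g
  K2O: 16.89·0.04750 = 0.8023 g
  PbO: 22.73·0.9990 = 22.71 g
  ZrO2: 2.285·0.6754 = 1.543 g
  Na2O: 20.52·0.1108 + 16.89·0.1019 = 3.995 g
  Al2O3: 58.41·0.003000 + 20.52·0.1921 + 16.89·0.2337 + 16.79·0.6512 = 19.00 g
LOI: 58.41·0.002000 + 20.52·0.01290 + 2.285·0.001000 + 16.89·0.01610 + 22.73·0.001000 + 16.79·0.3488 = 6.535 g
Net of LOI, the glass mass = 137.6 − 6.535 = 131.1 g (= Σ oxide masses)
each wt % is 100 × oxide ÷ glass

Glass mass = 131.1 g (batch 137.6 − LOI 6.535).
Composition: SiO2 63.35%, K2O 0.6120%, PbO 17.32%, ZrO2 1.177%, Na2O 3.047%, Al2O3 14.49%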